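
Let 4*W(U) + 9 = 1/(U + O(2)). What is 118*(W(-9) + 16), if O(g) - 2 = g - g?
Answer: 11328/7 ≈ 1618.3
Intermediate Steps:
O(g) = 2 (O(g) = 2 + (g - g) = 2 + 0 = 2)
W(U) = -9/4 + 1/(4*(2 + U)) (W(U) = -9/4 + 1/(4*(U + 2)) = -9/4 + 1/(4*(2 + U)))
118*(W(-9) + 16) = 118*((-17 - 9*(-9))/(4*(2 - 9)) + 16) = 118*((1/4)*(-17 + 81)/(-7) + 16) = 118*((1/4)*(-1/7)*64 + 16) = 118*(-16/7 + 16) = 118*(96/7) = 11328/7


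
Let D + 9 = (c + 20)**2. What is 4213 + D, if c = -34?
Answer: 4400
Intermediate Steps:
D = 187 (D = -9 + (-34 + 20)**2 = -9 + (-14)**2 = -9 + 196 = 187)
4213 + D = 4213 + 187 = 4400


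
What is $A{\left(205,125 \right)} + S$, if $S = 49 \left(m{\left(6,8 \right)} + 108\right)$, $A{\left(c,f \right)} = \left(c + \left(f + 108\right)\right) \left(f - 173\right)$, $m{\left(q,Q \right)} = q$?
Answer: $-15438$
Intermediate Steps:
$A{\left(c,f \right)} = \left(-173 + f\right) \left(108 + c + f\right)$ ($A{\left(c,f \right)} = \left(c + \left(108 + f\right)\right) \left(-173 + f\right) = \left(108 + c + f\right) \left(-173 + f\right) = \left(-173 + f\right) \left(108 + c + f\right)$)
$S = 5586$ ($S = 49 \left(6 + 108\right) = 49 \cdot 114 = 5586$)
$A{\left(205,125 \right)} + S = \left(-18684 + 125^{2} - 35465 - 8125 + 205 \cdot 125\right) + 5586 = \left(-18684 + 15625 - 35465 - 8125 + 25625\right) + 5586 = -21024 + 5586 = -15438$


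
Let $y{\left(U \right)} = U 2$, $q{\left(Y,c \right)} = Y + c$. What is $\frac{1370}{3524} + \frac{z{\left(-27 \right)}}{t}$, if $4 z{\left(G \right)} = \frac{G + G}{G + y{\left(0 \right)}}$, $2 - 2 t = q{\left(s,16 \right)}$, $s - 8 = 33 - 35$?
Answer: $\frac{5969}{17620} \approx 0.33876$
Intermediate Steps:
$s = 6$ ($s = 8 + \left(33 - 35\right) = 8 - 2 = 6$)
$t = -10$ ($t = 1 - \frac{6 + 16}{2} = 1 - 11 = -10$)
$y{\left(U \right)} = 2 U$
$z{\left(G \right)} = \frac{1}{2}$ ($z{\left(G \right)} = \frac{\left(G + G\right) \frac{1}{G + 2 \cdot 0}}{4} = \frac{2 G \frac{1}{G + 0}}{4} = \frac{2 G \frac{1}{G}}{4} = \frac{1}{4} \cdot 2 = \frac{1}{2}$)
$\frac{1370}{3524} + \frac{z{\left(-27 \right)}}{t} = \frac{1370}{3524} + \frac{1}{2 \left(-10\right)} = 1370 \cdot \frac{1}{3524} + \frac{1}{2} \left(- \frac{1}{10}\right) = \frac{685}{1762} - \frac{1}{20} = \frac{5969}{17620}$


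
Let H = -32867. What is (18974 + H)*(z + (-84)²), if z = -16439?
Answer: 130358019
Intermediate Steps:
(18974 + H)*(z + (-84)²) = (18974 - 32867)*(-16439 + (-84)²) = -13893*(-16439 + 7056) = -13893*(-9383) = 130358019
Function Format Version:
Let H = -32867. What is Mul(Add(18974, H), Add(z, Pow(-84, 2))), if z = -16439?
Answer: 130358019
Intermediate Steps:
Mul(Add(18974, H), Add(z, Pow(-84, 2))) = Mul(Add(18974, -32867), Add(-16439, Pow(-84, 2))) = Mul(-13893, Add(-16439, 7056)) = Mul(-13893, -9383) = 130358019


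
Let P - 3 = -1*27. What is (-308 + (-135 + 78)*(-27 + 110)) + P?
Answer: -5063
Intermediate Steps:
P = -24 (P = 3 - 1*27 = 3 - 27 = -24)
(-308 + (-135 + 78)*(-27 + 110)) + P = (-308 + (-135 + 78)*(-27 + 110)) - 24 = (-308 - 57*83) - 24 = (-308 - 4731) - 24 = -5039 - 24 = -5063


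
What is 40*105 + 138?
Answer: 4338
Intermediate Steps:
40*105 + 138 = 4200 + 138 = 4338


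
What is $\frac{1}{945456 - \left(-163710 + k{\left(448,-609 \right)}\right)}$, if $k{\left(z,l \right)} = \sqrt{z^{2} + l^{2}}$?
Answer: $\frac{1109166}{1230248643971} + \frac{7 \sqrt{11665}}{1230248643971} \approx 9.0219 \cdot 10^{-7}$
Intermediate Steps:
$k{\left(z,l \right)} = \sqrt{l^{2} + z^{2}}$
$\frac{1}{945456 - \left(-163710 + k{\left(448,-609 \right)}\right)} = \frac{1}{945456 + \left(163710 - \sqrt{\left(-609\right)^{2} + 448^{2}}\right)} = \frac{1}{945456 + \left(163710 - \sqrt{370881 + 200704}\right)} = \frac{1}{945456 + \left(163710 - \sqrt{571585}\right)} = \frac{1}{945456 + \left(163710 - 7 \sqrt{11665}\right)} = \frac{1}{1109166 - 7 \sqrt{11665}}$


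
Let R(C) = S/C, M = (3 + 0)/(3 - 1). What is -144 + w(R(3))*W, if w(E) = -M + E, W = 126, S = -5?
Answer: -543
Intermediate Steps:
M = 3/2 ≈ 1.5000
R(C) = -5/C
w(E) = -3/2 + E (w(E) = -1*3/2 + E = -3/2 + E)
-144 + w(R(3))*W = -144 + (-3/2 - 5/3)*126 = -144 - 19/6*126 = -144 - 399 = -543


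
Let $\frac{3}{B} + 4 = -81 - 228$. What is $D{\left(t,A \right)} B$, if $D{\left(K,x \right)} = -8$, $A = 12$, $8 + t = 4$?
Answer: $\frac{24}{313} \approx 0.076677$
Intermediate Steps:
$t = -4$ ($t = -8 + 4 = -4$)
$B = - \frac{3}{313}$ ($B = \frac{3}{-4 - 309} = \frac{3}{-313} = 3 \left(- \frac{1}{313}\right) = - \frac{3}{313} \approx -0.0095847$)
$D{\left(t,A \right)} B = \left(-8\right) \left(- \frac{3}{313}\right) = \frac{24}{313}$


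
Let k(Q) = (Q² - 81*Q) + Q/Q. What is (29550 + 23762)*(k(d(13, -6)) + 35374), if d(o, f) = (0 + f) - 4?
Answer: 1934425920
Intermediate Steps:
d(o, f) = -4 + f (d(o, f) = f - 4 = -4 + f)
k(Q) = 1 + Q² - 81*Q (k(Q) = (Q² - 81*Q) + 1 = 1 + Q² - 81*Q)
(29550 + 23762)*(k(d(13, -6)) + 35374) = (29550 + 23762)*((1 + (-4 - 6)² - 81*(-4 - 6)) + 35374) = 53312*((1 + (-10)² - 81*(-10)) + 35374) = 53312*((1 + 100 + 810) + 35374) = 53312*(911 + 35374) = 53312*36285 = 1934425920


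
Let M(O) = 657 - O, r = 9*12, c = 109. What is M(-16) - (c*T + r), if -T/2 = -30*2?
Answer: -12515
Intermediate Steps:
r = 108
T = 120 (T = -(-60)*2 = -2*(-60) = 120)
M(-16) - (c*T + r) = (657 - 1*(-16)) - (109*120 + 108) = (657 + 16) - (13080 + 108) = 673 - 1*13188 = 673 - 13188 = -12515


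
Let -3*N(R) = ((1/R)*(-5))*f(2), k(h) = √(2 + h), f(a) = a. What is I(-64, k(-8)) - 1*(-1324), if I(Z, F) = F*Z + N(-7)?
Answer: 27794/21 - 64*I*√6 ≈ 1323.5 - 156.77*I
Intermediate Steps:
N(R) = 10/(3*R) (N(R) = -(1/R)*(-5)*2/3 = --5/R*2/3 = -(-5/R)*2/3 = -(-10)/(3*R) = 10/(3*R))
I(Z, F) = -10/21 + F*Z (I(Z, F) = F*Z + (10/3)/(-7) = F*Z + (10/3)*(-⅐) = F*Z - 10/21 = -10/21 + F*Z)
I(-64, k(-8)) - 1*(-1324) = (-10/21 + √(2 - 8)*(-64)) - 1*(-1324) = (-10/21 + √(-6)*(-64)) + 1324 = (-10/21 + (I*√6)*(-64)) + 1324 = (-10/21 - 64*I*√6) + 1324 = 27794/21 - 64*I*√6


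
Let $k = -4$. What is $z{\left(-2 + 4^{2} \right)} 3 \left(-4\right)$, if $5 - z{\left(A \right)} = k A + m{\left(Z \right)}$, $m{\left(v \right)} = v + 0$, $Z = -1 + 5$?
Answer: $-684$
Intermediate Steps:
$Z = 4$
$m{\left(v \right)} = v$
$z{\left(A \right)} = 1 + 4 A$ ($z{\left(A \right)} = 5 - \left(- 4 A + 4\right) = 5 - \left(4 - 4 A\right) = 5 + \left(-4 + 4 A\right) = 1 + 4 A$)
$z{\left(-2 + 4^{2} \right)} 3 \left(-4\right) = \left(1 + 4 \left(-2 + 4^{2}\right)\right) 3 \left(-4\right) = \left(1 + 4 \left(-2 + 16\right)\right) 3 \left(-4\right) = \left(1 + 4 \cdot 14\right) 3 \left(-4\right) = \left(1 + 56\right) 3 \left(-4\right) = 57 \cdot 3 \left(-4\right) = 171 \left(-4\right) = -684$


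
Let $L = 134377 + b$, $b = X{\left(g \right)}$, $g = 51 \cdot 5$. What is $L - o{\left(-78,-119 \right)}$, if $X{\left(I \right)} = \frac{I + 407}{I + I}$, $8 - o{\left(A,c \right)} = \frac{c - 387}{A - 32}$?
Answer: $\frac{34265599}{255} \approx 1.3438 \cdot 10^{5}$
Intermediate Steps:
$g = 255$
$o{\left(A,c \right)} = 8 - \frac{-387 + c}{-32 + A}$ ($o{\left(A,c \right)} = 8 - \frac{c - 387}{A - 32} = 8 - \frac{-387 + c}{-32 + A}$)
$X{\left(I \right)} = \frac{407 + I}{2 I}$
$b = \frac{331}{255}$ ($b = \frac{407 + 255}{2 \cdot 255} = \frac{1}{2} \cdot \frac{1}{255} \cdot 662 = \frac{331}{255} \approx 1.298$)
$L = \frac{34266466}{255}$ ($L = 134377 + \frac{331}{255} = \frac{34266466}{255} \approx 1.3438 \cdot 10^{5}$)
$L - o{\left(-78,-119 \right)} = \frac{34266466}{255} - \frac{131 - -119 + 8 \left(-78\right)}{-32 - 78} = \frac{34266466}{255} - \frac{131 + 119 - 624}{-110} = \frac{34266466}{255} - \left(- \frac{1}{110}\right) \left(-374\right) = \frac{34266466}{255} - \frac{17}{5} = \frac{34265599}{255}$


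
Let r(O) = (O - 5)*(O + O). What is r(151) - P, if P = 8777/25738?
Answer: 1134831119/25738 ≈ 44092.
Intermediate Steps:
P = 8777/25738 (P = 8777*(1/25738) = 8777/25738 ≈ 0.34101)
r(O) = 2*O*(-5 + O) (r(O) = (-5 + O)*(2*O) = 2*O*(-5 + O))
r(151) - P = 2*151*(-5 + 151) - 1*8777/25738 = 2*151*146 - 8777/25738 = 44092 - 8777/25738 = 1134831119/25738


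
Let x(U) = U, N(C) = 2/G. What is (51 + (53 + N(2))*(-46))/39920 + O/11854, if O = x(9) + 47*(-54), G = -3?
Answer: -193334483/709817520 ≈ -0.27237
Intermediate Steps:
N(C) = -⅔ (N(C) = 2/(-3) = 2*(-⅓) = -⅔)
O = -2529 (O = 9 + 47*(-54) = 9 - 2538 = -2529)
(51 + (53 + N(2))*(-46))/39920 + O/11854 = (51 + (53 - ⅔)*(-46))/39920 - 2529/11854 = (51 + (157/3)*(-46))*(1/39920) - 2529*1/11854 = (51 - 7222/3)*(1/39920) - 2529/11854 = -7069/3*1/39920 - 2529/11854 = -7069/119760 - 2529/11854 = -193334483/709817520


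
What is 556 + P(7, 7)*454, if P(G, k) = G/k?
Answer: 1010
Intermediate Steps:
P(G, k) = G/k
556 + P(7, 7)*454 = 556 + (7/7)*454 = 556 + (7*(⅐))*454 = 556 + 1*454 = 556 + 454 = 1010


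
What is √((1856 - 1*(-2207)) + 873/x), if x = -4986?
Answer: √1246945970/554 ≈ 63.740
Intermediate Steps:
√((1856 - 1*(-2207)) + 873/x) = √((1856 - 1*(-2207)) + 873/(-4986)) = √((1856 + 2207) + 873*(-1/4986)) = √(4063 - 97/554) = √(2250805/554) = √1246945970/554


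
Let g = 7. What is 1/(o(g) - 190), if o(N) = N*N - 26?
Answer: -1/167 ≈ -0.0059880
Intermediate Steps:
o(N) = -26 + N² (o(N) = N² - 26 = -26 + N²)
1/(o(g) - 190) = 1/((-26 + 7²) - 190) = 1/((-26 + 49) - 190) = 1/(23 - 190) = 1/(-167) = -1/167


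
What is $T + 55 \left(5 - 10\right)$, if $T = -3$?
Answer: $-278$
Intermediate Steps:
$T + 55 \left(5 - 10\right) = -3 + 55 \left(5 - 10\right) = -3 + 55 \left(-5\right) = -3 - 275 = -278$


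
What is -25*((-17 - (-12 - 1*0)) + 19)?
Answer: -350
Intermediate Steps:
-25*((-17 - (-12 - 1*0)) + 19) = -25*((-17 - (-12 + 0)) + 19) = -25*((-17 - 1*(-12)) + 19) = -25*((-17 + 12) + 19) = -25*(-5 + 19) = -25*14 = -350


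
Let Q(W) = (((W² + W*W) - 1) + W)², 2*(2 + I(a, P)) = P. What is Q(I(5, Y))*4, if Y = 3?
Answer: 4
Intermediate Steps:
I(a, P) = -2 + P/2
Q(W) = (-1 + W + 2*W²)² (Q(W) = (((W² + W²) - 1) + W)² = ((2*W² - 1) + W)² = ((-1 + 2*W²) + W)² = (-1 + W + 2*W²)²)
Q(I(5, Y))*4 = (-1 + (-2 + (½)*3) + 2*(-2 + (½)*3)²)²*4 = (-1 + (-2 + 3/2) + 2*(-2 + 3/2)²)²*4 = (-1 - ½ + 2*(-½)²)²*4 = (-1 - ½ + 2*(¼))²*4 = (-1 - ½ + ½)²*4 = (-1)²*4 = 1*4 = 4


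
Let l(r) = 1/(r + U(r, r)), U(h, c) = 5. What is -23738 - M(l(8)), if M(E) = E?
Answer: -308595/13 ≈ -23738.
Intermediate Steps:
l(r) = 1/(5 + r) (l(r) = 1/(r + 5) = 1/(5 + r))
-23738 - M(l(8)) = -23738 - 1/(5 + 8) = -23738 - 1/13 = -308595/13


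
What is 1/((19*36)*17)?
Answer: 1/11628 ≈ 8.5999e-5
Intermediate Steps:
1/((19*36)*17) = 1/(684*17) = 1/11628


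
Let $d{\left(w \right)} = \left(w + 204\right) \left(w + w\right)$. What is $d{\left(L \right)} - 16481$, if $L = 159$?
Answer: $98953$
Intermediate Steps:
$d{\left(w \right)} = 2 w \left(204 + w\right)$ ($d{\left(w \right)} = \left(204 + w\right) 2 w = 2 w \left(204 + w\right)$)
$d{\left(L \right)} - 16481 = 2 \cdot 159 \left(204 + 159\right) - 16481 = 2 \cdot 159 \cdot 363 - 16481 = 115434 - 16481 = 98953$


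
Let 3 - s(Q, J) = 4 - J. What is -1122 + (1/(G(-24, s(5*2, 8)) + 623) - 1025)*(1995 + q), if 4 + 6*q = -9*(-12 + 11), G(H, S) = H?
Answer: -1226061853/599 ≈ -2.0468e+6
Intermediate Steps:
s(Q, J) = -1 + J (s(Q, J) = 3 - (4 - J) = 3 + (-4 + J) = -1 + J)
q = ⅚ (q = -⅔ + (-9*(-12 + 11))/6 = -⅔ + (-9*(-1))/6 = -⅔ + (⅙)*9 = -⅔ + 3/2 = ⅚ ≈ 0.83333)
-1122 + (1/(G(-24, s(5*2, 8)) + 623) - 1025)*(1995 + q) = -1122 + (1/(-24 + 623) - 1025)*(1995 + ⅚) = -1122 + (1/599 - 1025)*(11975/6) = -1122 - 613974/599*11975/6 = -1122 - 1225389775/599 = -1226061853/599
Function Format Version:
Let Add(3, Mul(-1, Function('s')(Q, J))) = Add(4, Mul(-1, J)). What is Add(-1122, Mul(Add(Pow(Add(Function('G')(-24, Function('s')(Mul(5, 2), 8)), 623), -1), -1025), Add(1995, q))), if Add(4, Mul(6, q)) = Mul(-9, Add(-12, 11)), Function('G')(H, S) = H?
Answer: Rational(-1226061853, 599) ≈ -2.0468e+6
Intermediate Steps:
Function('s')(Q, J) = Add(-1, J) (Function('s')(Q, J) = Add(3, Mul(-1, Add(4, Mul(-1, J)))) = Add(3, Add(-4, J)) = Add(-1, J))
q = Rational(5, 6) (q = Add(Rational(-2, 3), Mul(Rational(1, 6), Mul(-9, Add(-12, 11)))) = Add(Rational(-2, 3), Mul(Rational(1, 6), Mul(-9, -1))) = Add(Rational(-2, 3), Mul(Rational(1, 6), 9)) = Add(Rational(-2, 3), Rational(3, 2)) = Rational(5, 6) ≈ 0.83333)
Add(-1122, Mul(Add(Pow(Add(Function('G')(-24, Function('s')(Mul(5, 2), 8)), 623), -1), -1025), Add(1995, q))) = Add(-1122, Mul(Add(Pow(Add(-24, 623), -1), -1025), Add(1995, Rational(5, 6)))) = Add(-1122, Mul(Add(Pow(599, -1), -1025), Rational(11975, 6))) = Add(-1122, Mul(Add(Rational(1, 599), -1025), Rational(11975, 6))) = Add(-1122, Mul(Rational(-613974, 599), Rational(11975, 6))) = Add(-1122, Rational(-1225389775, 599)) = Rational(-1226061853, 599)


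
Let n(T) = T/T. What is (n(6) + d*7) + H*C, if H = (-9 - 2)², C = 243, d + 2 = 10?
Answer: 29460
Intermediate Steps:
d = 8 (d = -2 + 10 = 8)
n(T) = 1
H = 121 (H = (-11)² = 121)
(n(6) + d*7) + H*C = (1 + 8*7) + 121*243 = (1 + 56) + 29403 = 57 + 29403 = 29460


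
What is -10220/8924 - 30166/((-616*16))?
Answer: 21059133/10994368 ≈ 1.9154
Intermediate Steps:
-10220/8924 - 30166/((-616*16)) = -10220*1/8924 - 30166/(-9856) = -2555/2231 - 30166*(-1/9856) = -2555/2231 + 15083/4928 = 21059133/10994368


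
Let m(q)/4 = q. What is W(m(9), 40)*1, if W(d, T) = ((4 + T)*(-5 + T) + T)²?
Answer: 2496400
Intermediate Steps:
m(q) = 4*q
W(d, T) = (T + (-5 + T)*(4 + T))² (W(d, T) = ((-5 + T)*(4 + T) + T)² = (T + (-5 + T)*(4 + T))²)
W(m(9), 40)*1 = (-20 + 40²)²*1 = (-20 + 1600)²*1 = 1580²*1 = 2496400*1 = 2496400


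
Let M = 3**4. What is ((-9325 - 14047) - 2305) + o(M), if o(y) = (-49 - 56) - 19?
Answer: -25801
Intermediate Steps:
M = 81
o(y) = -124 (o(y) = -105 - 19 = -124)
((-9325 - 14047) - 2305) + o(M) = ((-9325 - 14047) - 2305) - 124 = (-23372 - 2305) - 124 = -25677 - 124 = -25801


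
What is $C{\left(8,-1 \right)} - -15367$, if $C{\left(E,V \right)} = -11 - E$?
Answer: $15348$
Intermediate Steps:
$C{\left(8,-1 \right)} - -15367 = \left(-11 - 8\right) - -15367 = \left(-11 - 8\right) + 15367 = -19 + 15367 = 15348$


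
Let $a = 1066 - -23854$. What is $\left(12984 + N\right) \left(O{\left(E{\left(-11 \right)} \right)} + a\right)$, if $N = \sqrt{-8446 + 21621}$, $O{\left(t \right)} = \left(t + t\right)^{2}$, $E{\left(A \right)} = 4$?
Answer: $324392256 + 124920 \sqrt{527} \approx 3.2726 \cdot 10^{8}$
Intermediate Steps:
$O{\left(t \right)} = 4 t^{2}$ ($O{\left(t \right)} = \left(2 t\right)^{2} = 4 t^{2}$)
$N = 5 \sqrt{527}$ ($N = \sqrt{13175} = 5 \sqrt{527} \approx 114.78$)
$a = 24920$ ($a = 1066 + 23854 = 24920$)
$\left(12984 + N\right) \left(O{\left(E{\left(-11 \right)} \right)} + a\right) = \left(12984 + 5 \sqrt{527}\right) \left(4 \cdot 4^{2} + 24920\right) = \left(12984 + 5 \sqrt{527}\right) \left(4 \cdot 16 + 24920\right) = \left(12984 + 5 \sqrt{527}\right) \left(64 + 24920\right) = \left(12984 + 5 \sqrt{527}\right) 24984 = 324392256 + 124920 \sqrt{527}$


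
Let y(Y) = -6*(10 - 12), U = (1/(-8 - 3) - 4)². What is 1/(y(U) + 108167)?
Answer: 1/108179 ≈ 9.2439e-6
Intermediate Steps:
U = 2025/121 (U = (1/(-11) - 4)² = (-1/11 - 4)² = (-45/11)² = 2025/121 ≈ 16.736)
y(Y) = 12 (y(Y) = -6*(-2) = 12)
1/(y(U) + 108167) = 1/(12 + 108167) = 1/108179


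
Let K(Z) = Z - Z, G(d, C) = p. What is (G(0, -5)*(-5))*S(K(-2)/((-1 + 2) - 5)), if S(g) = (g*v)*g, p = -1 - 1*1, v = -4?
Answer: 0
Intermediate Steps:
p = -2 (p = -1 - 1 = -2)
G(d, C) = -2
K(Z) = 0
S(g) = -4*g² (S(g) = (g*(-4))*g = (-4*g)*g = -4*g²)
(G(0, -5)*(-5))*S(K(-2)/((-1 + 2) - 5)) = (-2*(-5))*(-4*(0/((-1 + 2) - 5))²) = 10*(-4*(0/(1 - 5))²) = 10*(-4*(0/(-4))²) = 10*(-4*(0*(-¼))²) = 10*(-4*0²) = 10*(-4*0) = 10*0 = 0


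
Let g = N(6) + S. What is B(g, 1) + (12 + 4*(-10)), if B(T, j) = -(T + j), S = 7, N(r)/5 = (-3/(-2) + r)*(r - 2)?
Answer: -186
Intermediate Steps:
N(r) = 5*(-2 + r)*(3/2 + r) (N(r) = 5*((-3/(-2) + r)*(r - 2)) = 5*((-3*(-½) + r)*(-2 + r)) = 5*((3/2 + r)*(-2 + r)) = 5*((-2 + r)*(3/2 + r)) = 5*(-2 + r)*(3/2 + r))
g = 157 (g = (-15 + 5*6² - 5/2*6) + 7 = (-15 + 5*36 - 15) + 7 = (-15 + 180 - 15) + 7 = 150 + 7 = 157)
B(T, j) = -T - j
B(g, 1) + (12 + 4*(-10)) = (-1*157 - 1*1) + (12 + 4*(-10)) = (-157 - 1) + (12 - 40) = -158 - 28 = -186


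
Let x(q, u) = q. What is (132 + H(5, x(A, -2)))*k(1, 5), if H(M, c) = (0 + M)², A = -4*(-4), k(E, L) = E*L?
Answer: 785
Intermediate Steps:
A = 16
H(M, c) = M²
(132 + H(5, x(A, -2)))*k(1, 5) = (132 + 5²)*(1*5) = (132 + 25)*5 = 157*5 = 785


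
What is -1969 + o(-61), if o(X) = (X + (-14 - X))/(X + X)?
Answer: -120102/61 ≈ -1968.9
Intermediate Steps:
o(X) = -7/X (o(X) = -14*1/(2*X) = -7/X)
-1969 + o(-61) = -1969 - 7/(-61) = -1969 - 7*(-1/61) = -1969 + 7/61 = -120102/61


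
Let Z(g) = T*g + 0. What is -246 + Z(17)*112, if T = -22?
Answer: -42134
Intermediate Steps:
Z(g) = -22*g (Z(g) = -22*g + 0 = -22*g)
-246 + Z(17)*112 = -246 - 22*17*112 = -246 - 374*112 = -246 - 41888 = -42134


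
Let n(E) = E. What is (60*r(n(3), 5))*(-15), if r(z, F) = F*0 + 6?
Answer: -5400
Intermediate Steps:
r(z, F) = 6 (r(z, F) = 0 + 6 = 6)
(60*r(n(3), 5))*(-15) = (60*6)*(-15) = 360*(-15) = -5400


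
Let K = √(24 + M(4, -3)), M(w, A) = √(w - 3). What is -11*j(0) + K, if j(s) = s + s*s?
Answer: 5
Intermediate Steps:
M(w, A) = √(-3 + w)
K = 5 (K = √(24 + √(-3 + 4)) = √(24 + √1) = √(24 + 1) = √25 = 5)
j(s) = s + s²
-11*j(0) + K = -0*(1 + 0) + 5 = -0 + 5 = -11*0 + 5 = 0 + 5 = 5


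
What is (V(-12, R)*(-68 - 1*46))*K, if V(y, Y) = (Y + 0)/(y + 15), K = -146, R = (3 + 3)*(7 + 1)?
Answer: 266304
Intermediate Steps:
R = 48 (R = 6*8 = 48)
V(y, Y) = Y/(15 + y)
(V(-12, R)*(-68 - 1*46))*K = ((48/(15 - 12))*(-68 - 1*46))*(-146) = ((48/3)*(-68 - 46))*(-146) = ((48*(⅓))*(-114))*(-146) = (16*(-114))*(-146) = -1824*(-146) = 266304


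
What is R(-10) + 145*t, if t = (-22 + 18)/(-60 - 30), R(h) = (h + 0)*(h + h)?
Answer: 1858/9 ≈ 206.44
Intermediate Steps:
R(h) = 2*h² (R(h) = h*(2*h) = 2*h²)
t = 2/45 (t = -4/(-90) = -4*(-1/90) = 2/45 ≈ 0.044444)
R(-10) + 145*t = 2*(-10)² + 145*(2/45) = 2*100 + 58/9 = 200 + 58/9 = 1858/9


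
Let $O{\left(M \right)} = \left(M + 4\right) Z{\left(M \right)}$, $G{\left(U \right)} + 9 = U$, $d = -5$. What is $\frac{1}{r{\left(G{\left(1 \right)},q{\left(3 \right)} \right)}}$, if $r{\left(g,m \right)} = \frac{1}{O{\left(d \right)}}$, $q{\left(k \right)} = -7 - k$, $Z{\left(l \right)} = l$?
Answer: $5$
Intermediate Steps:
$G{\left(U \right)} = -9 + U$
$O{\left(M \right)} = M \left(4 + M\right)$ ($O{\left(M \right)} = \left(M + 4\right) M = \left(4 + M\right) M = M \left(4 + M\right)$)
$r{\left(g,m \right)} = \frac{1}{5}$ ($r{\left(g,m \right)} = \frac{1}{\left(-5\right) \left(4 - 5\right)} = \frac{1}{\left(-5\right) \left(-1\right)} = \frac{1}{5}$)
$\frac{1}{r{\left(G{\left(1 \right)},q{\left(3 \right)} \right)}} = \frac{1}{\frac{1}{5}} = 5$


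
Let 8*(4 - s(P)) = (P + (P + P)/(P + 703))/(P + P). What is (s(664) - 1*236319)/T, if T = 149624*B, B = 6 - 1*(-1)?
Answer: -5168683049/22908032896 ≈ -0.22563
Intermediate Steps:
s(P) = 4 - (P + 2*P/(703 + P))/(16*P) (s(P) = 4 - (P + (P + P)/(P + 703))/(8*(P + P)) = 4 - (P + (2*P)/(703 + P))/(8*(2*P)) = 4 - (P + 2*P/(703 + P))*1/(2*P)/8 = 4 - (P + 2*P/(703 + P))/(16*P))
B = 7 (B = 6 + 1 = 7)
T = 1047368 (T = 149624*7 = 1047368)
(s(664) - 1*236319)/T = ((44287 + 63*664)/(16*(703 + 664)) - 1*236319)/1047368 = ((1/16)*(44287 + 41832)/1367 - 236319)*(1/1047368) = ((1/16)*(1/1367)*86119 - 236319)*(1/1047368) = (86119/21872 - 236319)*(1/1047368) = -5168683049/21872*1/1047368 = -5168683049/22908032896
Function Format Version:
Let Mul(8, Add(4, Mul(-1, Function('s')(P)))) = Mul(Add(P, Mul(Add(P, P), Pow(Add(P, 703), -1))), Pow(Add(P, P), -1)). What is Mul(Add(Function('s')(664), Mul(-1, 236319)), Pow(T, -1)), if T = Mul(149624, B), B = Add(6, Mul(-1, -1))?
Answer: Rational(-5168683049, 22908032896) ≈ -0.22563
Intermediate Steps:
Function('s')(P) = Add(4, Mul(Rational(-1, 16), Pow(P, -1), Add(P, Mul(2, P, Pow(Add(703, P), -1))))) (Function('s')(P) = Add(4, Mul(Rational(-1, 8), Mul(Add(P, Mul(Add(P, P), Pow(Add(P, 703), -1))), Pow(Add(P, P), -1)))) = Add(4, Mul(Rational(-1, 8), Mul(Add(P, Mul(Mul(2, P), Pow(Add(703, P), -1))), Pow(Mul(2, P), -1)))) = Add(4, Mul(Rational(-1, 8), Mul(Add(P, Mul(2, P, Pow(Add(703, P), -1))), Mul(Rational(1, 2), Pow(P, -1))))) = Add(4, Mul(Rational(-1, 8), Mul(Rational(1, 2), Pow(P, -1), Add(P, Mul(2, P, Pow(Add(703, P), -1)))))) = Add(4, Mul(Rational(-1, 16), Pow(P, -1), Add(P, Mul(2, P, Pow(Add(703, P), -1))))))
B = 7 (B = Add(6, 1) = 7)
T = 1047368 (T = Mul(149624, 7) = 1047368)
Mul(Add(Function('s')(664), Mul(-1, 236319)), Pow(T, -1)) = Mul(Add(Mul(Rational(1, 16), Pow(Add(703, 664), -1), Add(44287, Mul(63, 664))), Mul(-1, 236319)), Pow(1047368, -1)) = Mul(Add(Mul(Rational(1, 16), Pow(1367, -1), Add(44287, 41832)), -236319), Rational(1, 1047368)) = Mul(Add(Mul(Rational(1, 16), Rational(1, 1367), 86119), -236319), Rational(1, 1047368)) = Mul(Add(Rational(86119, 21872), -236319), Rational(1, 1047368)) = Mul(Rational(-5168683049, 21872), Rational(1, 1047368)) = Rational(-5168683049, 22908032896)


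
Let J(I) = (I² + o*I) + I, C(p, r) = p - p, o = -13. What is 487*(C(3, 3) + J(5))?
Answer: -17045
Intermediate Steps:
C(p, r) = 0
J(I) = I² - 12*I (J(I) = (I² - 13*I) + I = I² - 12*I)
487*(C(3, 3) + J(5)) = 487*(0 + 5*(-12 + 5)) = 487*(0 + 5*(-7)) = 487*(0 - 35) = 487*(-35) = -17045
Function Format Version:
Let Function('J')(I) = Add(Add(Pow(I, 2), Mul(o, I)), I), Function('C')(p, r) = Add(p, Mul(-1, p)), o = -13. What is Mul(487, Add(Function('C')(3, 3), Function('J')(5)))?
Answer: -17045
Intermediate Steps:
Function('C')(p, r) = 0
Function('J')(I) = Add(Pow(I, 2), Mul(-12, I)) (Function('J')(I) = Add(Add(Pow(I, 2), Mul(-13, I)), I) = Add(Pow(I, 2), Mul(-12, I)))
Mul(487, Add(Function('C')(3, 3), Function('J')(5))) = Mul(487, Add(0, Mul(5, Add(-12, 5)))) = Mul(487, Add(0, Mul(5, -7))) = Mul(487, Add(0, -35)) = Mul(487, -35) = -17045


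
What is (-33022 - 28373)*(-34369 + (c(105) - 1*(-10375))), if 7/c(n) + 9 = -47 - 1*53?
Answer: 160569597435/109 ≈ 1.4731e+9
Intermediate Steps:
c(n) = -7/109 (c(n) = 7/(-9 + (-47 - 1*53)) = 7/(-9 + (-47 - 53)) = 7/(-9 - 100) = 7/(-109) = 7*(-1/109) = -7/109)
(-33022 - 28373)*(-34369 + (c(105) - 1*(-10375))) = (-33022 - 28373)*(-34369 + (-7/109 - 1*(-10375))) = -61395*(-34369 + (-7/109 + 10375)) = -61395*(-34369 + 1130868/109) = -61395*(-2615353/109) = 160569597435/109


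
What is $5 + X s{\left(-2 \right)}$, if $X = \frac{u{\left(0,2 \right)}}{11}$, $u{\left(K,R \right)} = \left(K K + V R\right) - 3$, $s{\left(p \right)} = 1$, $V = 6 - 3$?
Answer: $\frac{58}{11} \approx 5.2727$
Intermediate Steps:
$V = 3$ ($V = 6 - 3 = 3$)
$u{\left(K,R \right)} = -3 + K^{2} + 3 R$ ($u{\left(K,R \right)} = \left(K K + 3 R\right) - 3 = \left(K^{2} + 3 R\right) - 3 = -3 + K^{2} + 3 R$)
$X = \frac{3}{11}$ ($X = \frac{-3 + 0^{2} + 3 \cdot 2}{11} = \left(-3 + 0 + 6\right) \frac{1}{11} = 3 \cdot \frac{1}{11} = \frac{3}{11} \approx 0.27273$)
$5 + X s{\left(-2 \right)} = 5 + \frac{3}{11} \cdot 1 = 5 + \frac{3}{11} = \frac{58}{11}$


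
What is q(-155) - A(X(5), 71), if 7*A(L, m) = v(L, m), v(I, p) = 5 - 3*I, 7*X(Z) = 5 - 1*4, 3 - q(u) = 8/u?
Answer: 18217/7595 ≈ 2.3986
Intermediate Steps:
q(u) = 3 - 8/u
X(Z) = ⅐ (X(Z) = (5 - 1*4)/7 = (5 - 4)/7 = (⅐)*1 = ⅐)
A(L, m) = 5/7 - 3*L/7 (A(L, m) = (5 - 3*L)/7 = 5/7 - 3*L/7)
q(-155) - A(X(5), 71) = (3 - 8/(-155)) - (5/7 - 3/7*⅐) = (3 - 8*(-1/155)) - (5/7 - 3/49) = (3 + 8/155) - 1*32/49 = 473/155 - 32/49 = 18217/7595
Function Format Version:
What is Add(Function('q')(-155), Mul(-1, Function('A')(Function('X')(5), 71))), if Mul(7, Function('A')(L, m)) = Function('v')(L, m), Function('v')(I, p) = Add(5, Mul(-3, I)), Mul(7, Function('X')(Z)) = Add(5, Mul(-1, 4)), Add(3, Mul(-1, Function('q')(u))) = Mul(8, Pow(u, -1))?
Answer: Rational(18217, 7595) ≈ 2.3986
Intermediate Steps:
Function('q')(u) = Add(3, Mul(-8, Pow(u, -1))) (Function('q')(u) = Add(3, Mul(-1, Mul(8, Pow(u, -1)))) = Add(3, Mul(-8, Pow(u, -1))))
Function('X')(Z) = Rational(1, 7) (Function('X')(Z) = Mul(Rational(1, 7), Add(5, Mul(-1, 4))) = Mul(Rational(1, 7), Add(5, -4)) = Mul(Rational(1, 7), 1) = Rational(1, 7))
Function('A')(L, m) = Add(Rational(5, 7), Mul(Rational(-3, 7), L)) (Function('A')(L, m) = Mul(Rational(1, 7), Add(5, Mul(-3, L))) = Add(Rational(5, 7), Mul(Rational(-3, 7), L)))
Add(Function('q')(-155), Mul(-1, Function('A')(Function('X')(5), 71))) = Add(Add(3, Mul(-8, Pow(-155, -1))), Mul(-1, Add(Rational(5, 7), Mul(Rational(-3, 7), Rational(1, 7))))) = Add(Add(3, Mul(-8, Rational(-1, 155))), Mul(-1, Add(Rational(5, 7), Rational(-3, 49)))) = Add(Add(3, Rational(8, 155)), Mul(-1, Rational(32, 49))) = Add(Rational(473, 155), Rational(-32, 49)) = Rational(18217, 7595)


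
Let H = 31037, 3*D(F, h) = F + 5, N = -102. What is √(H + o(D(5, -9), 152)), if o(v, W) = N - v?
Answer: √278385/3 ≈ 175.87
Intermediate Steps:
D(F, h) = 5/3 + F/3 (D(F, h) = (F + 5)/3 = (5 + F)/3 = 5/3 + F/3)
o(v, W) = -102 - v
√(H + o(D(5, -9), 152)) = √(31037 + (-102 - (5/3 + (⅓)*5))) = √(31037 + (-102 - (5/3 + 5/3))) = √(31037 + (-102 - 1*10/3)) = √(31037 + (-102 - 10/3)) = √(31037 - 316/3) = √(92795/3) = √278385/3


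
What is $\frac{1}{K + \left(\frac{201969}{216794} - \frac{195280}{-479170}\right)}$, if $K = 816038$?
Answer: $\frac{10388118098}{8477113027757529} \approx 1.2254 \cdot 10^{-6}$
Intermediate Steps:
$\frac{1}{K + \left(\frac{201969}{216794} - \frac{195280}{-479170}\right)} = \frac{1}{816038 + \left(\frac{201969}{216794} - \frac{195280}{-479170}\right)} = \frac{1}{816038 + \left(201969 \cdot \frac{1}{216794} - - \frac{19528}{47917}\right)} = \frac{1}{816038 + \left(\frac{201969}{216794} + \frac{19528}{47917}\right)} = \frac{1}{816038 + \frac{13911301805}{10388118098}} = \frac{1}{\frac{8477113027757529}{10388118098}} = \frac{10388118098}{8477113027757529}$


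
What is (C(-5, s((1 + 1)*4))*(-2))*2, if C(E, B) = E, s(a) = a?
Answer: 20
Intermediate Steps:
(C(-5, s((1 + 1)*4))*(-2))*2 = -5*(-2)*2 = 10*2 = 20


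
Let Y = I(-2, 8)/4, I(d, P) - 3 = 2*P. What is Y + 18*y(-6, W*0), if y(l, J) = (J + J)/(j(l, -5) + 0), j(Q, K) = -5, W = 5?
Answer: 19/4 ≈ 4.7500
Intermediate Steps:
I(d, P) = 3 + 2*P
y(l, J) = -2*J/5 (y(l, J) = (J + J)/(-5 + 0) = (2*J)/(-5) = (2*J)*(-⅕) = -2*J/5)
Y = 19/4 (Y = (3 + 2*8)/4 = (3 + 16)*(¼) = 19*(¼) = 19/4 ≈ 4.7500)
Y + 18*y(-6, W*0) = 19/4 + 18*(-2*0) = 19/4 + 18*(-⅖*0) = 19/4 + 18*0 = 19/4 + 0 = 19/4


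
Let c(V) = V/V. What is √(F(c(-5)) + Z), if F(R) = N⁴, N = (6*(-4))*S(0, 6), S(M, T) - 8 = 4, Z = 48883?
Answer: √6879756019 ≈ 82944.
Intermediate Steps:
S(M, T) = 12 (S(M, T) = 8 + 4 = 12)
N = -288 (N = (6*(-4))*12 = -24*12 = -288)
c(V) = 1
F(R) = 6879707136 (F(R) = (-288)⁴ = 6879707136)
√(F(c(-5)) + Z) = √(6879707136 + 48883) = √6879756019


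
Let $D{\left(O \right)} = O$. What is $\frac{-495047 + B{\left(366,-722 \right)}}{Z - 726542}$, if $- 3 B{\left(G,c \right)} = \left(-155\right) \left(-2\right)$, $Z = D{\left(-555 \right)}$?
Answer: $\frac{1485451}{2181291} \approx 0.681$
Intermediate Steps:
$Z = -555$
$B{\left(G,c \right)} = - \frac{310}{3}$ ($B{\left(G,c \right)} = - \frac{\left(-155\right) \left(-2\right)}{3} = \left(- \frac{1}{3}\right) 310 = - \frac{310}{3}$)
$\frac{-495047 + B{\left(366,-722 \right)}}{Z - 726542} = \frac{-495047 - \frac{310}{3}}{-555 - 726542} = - \frac{1485451}{3 \left(-727097\right)} = \left(- \frac{1485451}{3}\right) \left(- \frac{1}{727097}\right) = \frac{1485451}{2181291}$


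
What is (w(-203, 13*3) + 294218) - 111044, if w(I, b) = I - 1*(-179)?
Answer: 183150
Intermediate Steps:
w(I, b) = 179 + I (w(I, b) = I + 179 = 179 + I)
(w(-203, 13*3) + 294218) - 111044 = ((179 - 203) + 294218) - 111044 = (-24 + 294218) - 111044 = 294194 - 111044 = 183150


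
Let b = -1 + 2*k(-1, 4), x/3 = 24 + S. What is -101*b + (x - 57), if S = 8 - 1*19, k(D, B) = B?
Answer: -725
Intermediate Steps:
S = -11 (S = 8 - 19 = -11)
x = 39 (x = 3*(24 - 11) = 3*13 = 39)
b = 7 (b = -1 + 2*4 = -1 + 8 = 7)
-101*b + (x - 57) = -101*7 + (39 - 57) = -707 - 18 = -725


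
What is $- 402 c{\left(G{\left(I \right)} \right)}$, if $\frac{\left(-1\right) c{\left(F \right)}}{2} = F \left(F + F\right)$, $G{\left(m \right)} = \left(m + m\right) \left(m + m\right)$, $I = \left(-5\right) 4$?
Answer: $4116480000$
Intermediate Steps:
$I = -20$
$G{\left(m \right)} = 4 m^{2}$ ($G{\left(m \right)} = 2 m 2 m = 4 m^{2}$)
$c{\left(F \right)} = - 4 F^{2}$ ($c{\left(F \right)} = - 2 F \left(F + F\right) = - 2 F 2 F = - 2 \cdot 2 F^{2} = - 4 F^{2}$)
$- 402 c{\left(G{\left(I \right)} \right)} = - 402 \left(- 4 \left(4 \left(-20\right)^{2}\right)^{2}\right) = - 402 \left(- 4 \left(4 \cdot 400\right)^{2}\right) = - 402 \left(- 4 \cdot 1600^{2}\right) = - 402 \left(\left(-4\right) 2560000\right) = \left(-402\right) \left(-10240000\right) = 4116480000$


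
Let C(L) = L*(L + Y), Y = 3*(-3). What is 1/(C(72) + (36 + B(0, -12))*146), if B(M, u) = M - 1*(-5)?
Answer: 1/10522 ≈ 9.5039e-5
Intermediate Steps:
B(M, u) = 5 + M (B(M, u) = M + 5 = 5 + M)
Y = -9
C(L) = L*(-9 + L) (C(L) = L*(L - 9) = L*(-9 + L))
1/(C(72) + (36 + B(0, -12))*146) = 1/(72*(-9 + 72) + (36 + (5 + 0))*146) = 1/(72*63 + (36 + 5)*146) = 1/(4536 + 41*146) = 1/(4536 + 5986) = 1/10522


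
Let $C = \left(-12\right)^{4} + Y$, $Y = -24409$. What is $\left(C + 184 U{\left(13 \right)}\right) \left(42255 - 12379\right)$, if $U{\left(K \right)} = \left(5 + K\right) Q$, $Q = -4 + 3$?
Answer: $-208683860$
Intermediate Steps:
$Q = -1$
$U{\left(K \right)} = -5 - K$ ($U{\left(K \right)} = \left(5 + K\right) \left(-1\right) = -5 - K$)
$C = -3673$ ($C = \left(-12\right)^{4} - 24409 = 20736 - 24409 = -3673$)
$\left(C + 184 U{\left(13 \right)}\right) \left(42255 - 12379\right) = \left(-3673 + 184 \left(-5 - 13\right)\right) \left(42255 - 12379\right) = \left(-3673 + 184 \left(-5 - 13\right)\right) 29876 = \left(-3673 + 184 \left(-18\right)\right) 29876 = \left(-3673 - 3312\right) 29876 = \left(-6985\right) 29876 = -208683860$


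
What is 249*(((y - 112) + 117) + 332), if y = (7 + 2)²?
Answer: 104082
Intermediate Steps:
y = 81 (y = 9² = 81)
249*(((y - 112) + 117) + 332) = 249*(((81 - 112) + 117) + 332) = 249*((-31 + 117) + 332) = 249*(86 + 332) = 249*418 = 104082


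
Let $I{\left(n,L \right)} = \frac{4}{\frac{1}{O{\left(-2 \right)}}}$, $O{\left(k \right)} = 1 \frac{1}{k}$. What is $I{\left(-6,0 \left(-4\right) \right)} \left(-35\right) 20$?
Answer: $1400$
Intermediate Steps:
$O{\left(k \right)} = \frac{1}{k}$
$I{\left(n,L \right)} = -2$ ($I{\left(n,L \right)} = \frac{4}{\frac{1}{\frac{1}{-2}}} = \frac{4}{\frac{1}{- \frac{1}{2}}} = \frac{4}{-2} = 4 \left(- \frac{1}{2}\right) = -2$)
$I{\left(-6,0 \left(-4\right) \right)} \left(-35\right) 20 = \left(-2\right) \left(-35\right) 20 = 70 \cdot 20 = 1400$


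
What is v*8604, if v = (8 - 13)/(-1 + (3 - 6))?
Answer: 10755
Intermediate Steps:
v = 5/4 (v = -5/(-1 - 3) = -5/(-4) = -5*(-1/4) = 5/4 ≈ 1.2500)
v*8604 = (5/4)*8604 = 10755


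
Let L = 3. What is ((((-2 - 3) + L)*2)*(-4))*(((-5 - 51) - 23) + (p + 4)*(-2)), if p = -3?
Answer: -1296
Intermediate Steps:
((((-2 - 3) + L)*2)*(-4))*(((-5 - 51) - 23) + (p + 4)*(-2)) = ((((-2 - 3) + 3)*2)*(-4))*(((-5 - 51) - 23) + (-3 + 4)*(-2)) = (((-5 + 3)*2)*(-4))*((-56 - 23) + 1*(-2)) = (-2*2*(-4))*(-79 - 2) = -4*(-4)*(-81) = 16*(-81) = -1296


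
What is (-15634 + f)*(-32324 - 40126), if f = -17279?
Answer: 2384546850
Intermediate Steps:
(-15634 + f)*(-32324 - 40126) = (-15634 - 17279)*(-32324 - 40126) = -32913*(-72450) = 2384546850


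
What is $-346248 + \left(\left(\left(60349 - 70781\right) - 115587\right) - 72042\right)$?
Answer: $-544309$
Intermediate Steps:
$-346248 + \left(\left(\left(60349 - 70781\right) - 115587\right) - 72042\right) = -346248 - 198061 = -544309$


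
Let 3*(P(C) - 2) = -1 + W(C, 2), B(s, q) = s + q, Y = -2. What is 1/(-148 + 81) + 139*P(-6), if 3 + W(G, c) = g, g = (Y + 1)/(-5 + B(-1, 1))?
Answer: 102428/1005 ≈ 101.92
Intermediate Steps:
B(s, q) = q + s
g = 1/5 (g = (-2 + 1)/(-5 + (1 - 1)) = -1/(-5 + 0) = -1/(-5) = -1*(-1/5) = 1/5 ≈ 0.20000)
W(G, c) = -14/5 (W(G, c) = -3 + 1/5 = -14/5)
P(C) = 11/15 (P(C) = 2 + (-1 - 14/5)/3 = 2 + (1/3)*(-19/5) = 2 - 19/15 = 11/15)
1/(-148 + 81) + 139*P(-6) = 1/(-148 + 81) + 139*(11/15) = 1/(-67) + 1529/15 = -1/67 + 1529/15 = 102428/1005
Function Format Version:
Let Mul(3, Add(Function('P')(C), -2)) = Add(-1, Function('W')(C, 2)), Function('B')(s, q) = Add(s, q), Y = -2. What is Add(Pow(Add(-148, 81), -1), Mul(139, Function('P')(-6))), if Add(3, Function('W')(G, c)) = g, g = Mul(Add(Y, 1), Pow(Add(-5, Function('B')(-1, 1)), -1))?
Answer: Rational(102428, 1005) ≈ 101.92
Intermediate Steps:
Function('B')(s, q) = Add(q, s)
g = Rational(1, 5) (g = Mul(Add(-2, 1), Pow(Add(-5, Add(1, -1)), -1)) = Mul(-1, Pow(Add(-5, 0), -1)) = Mul(-1, Pow(-5, -1)) = Mul(-1, Rational(-1, 5)) = Rational(1, 5) ≈ 0.20000)
Function('W')(G, c) = Rational(-14, 5) (Function('W')(G, c) = Add(-3, Rational(1, 5)) = Rational(-14, 5))
Function('P')(C) = Rational(11, 15) (Function('P')(C) = Add(2, Mul(Rational(1, 3), Add(-1, Rational(-14, 5)))) = Add(2, Mul(Rational(1, 3), Rational(-19, 5))) = Add(2, Rational(-19, 15)) = Rational(11, 15))
Add(Pow(Add(-148, 81), -1), Mul(139, Function('P')(-6))) = Add(Pow(Add(-148, 81), -1), Mul(139, Rational(11, 15))) = Add(Pow(-67, -1), Rational(1529, 15)) = Add(Rational(-1, 67), Rational(1529, 15)) = Rational(102428, 1005)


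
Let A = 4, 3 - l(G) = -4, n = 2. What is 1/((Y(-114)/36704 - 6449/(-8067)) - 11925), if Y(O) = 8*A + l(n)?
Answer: -296091168/3530650159691 ≈ -8.3863e-5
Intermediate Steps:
l(G) = 7 (l(G) = 3 - 1*(-4) = 3 + 4 = 7)
Y(O) = 39 (Y(O) = 8*4 + 7 = 32 + 7 = 39)
1/((Y(-114)/36704 - 6449/(-8067)) - 11925) = 1/((39/36704 - 6449/(-8067)) - 11925) = 1/((39*(1/36704) - 6449*(-1/8067)) - 11925) = 1/((39/36704 + 6449/8067) - 11925) = 1/(237018709/296091168 - 11925) = 1/(-3530650159691/296091168) = -296091168/3530650159691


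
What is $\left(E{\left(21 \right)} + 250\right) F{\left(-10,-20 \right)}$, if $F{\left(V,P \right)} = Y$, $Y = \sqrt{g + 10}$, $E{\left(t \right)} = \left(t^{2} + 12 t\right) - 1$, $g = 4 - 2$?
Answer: $1884 \sqrt{3} \approx 3263.2$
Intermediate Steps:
$g = 2$ ($g = 4 - 2 = 2$)
$E{\left(t \right)} = -1 + t^{2} + 12 t$
$Y = 2 \sqrt{3}$ ($Y = \sqrt{2 + 10} = \sqrt{12} = 2 \sqrt{3} \approx 3.4641$)
$F{\left(V,P \right)} = 2 \sqrt{3}$
$\left(E{\left(21 \right)} + 250\right) F{\left(-10,-20 \right)} = \left(\left(-1 + 21^{2} + 12 \cdot 21\right) + 250\right) 2 \sqrt{3} = \left(\left(-1 + 441 + 252\right) + 250\right) 2 \sqrt{3} = \left(692 + 250\right) 2 \sqrt{3} = 942 \cdot 2 \sqrt{3} = 1884 \sqrt{3}$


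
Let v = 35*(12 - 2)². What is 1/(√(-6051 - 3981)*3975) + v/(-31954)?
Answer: -1750/15977 - I*√627/9969300 ≈ -0.10953 - 2.5117e-6*I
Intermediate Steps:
v = 3500 (v = 35*10² = 35*100 = 3500)
1/(√(-6051 - 3981)*3975) + v/(-31954) = 1/(√(-6051 - 3981)*3975) + 3500/(-31954) = (1/3975)/√(-10032) + 3500*(-1/31954) = (1/3975)/(4*I*√627) - 1750/15977 = -I*√627/2508*(1/3975) - 1750/15977 = -I*√627/9969300 - 1750/15977 = -1750/15977 - I*√627/9969300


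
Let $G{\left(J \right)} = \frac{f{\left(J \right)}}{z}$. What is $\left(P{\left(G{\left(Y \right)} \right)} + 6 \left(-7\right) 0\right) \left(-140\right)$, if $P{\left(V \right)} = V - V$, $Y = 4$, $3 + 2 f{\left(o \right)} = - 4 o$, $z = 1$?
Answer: $0$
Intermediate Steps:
$f{\left(o \right)} = - \frac{3}{2} - 2 o$ ($f{\left(o \right)} = - \frac{3}{2} + \frac{\left(-4\right) o}{2} = - \frac{3}{2} - 2 o$)
$G{\left(J \right)} = - \frac{3}{2} - 2 J$ ($G{\left(J \right)} = \frac{- \frac{3}{2} - 2 J}{1} = \left(- \frac{3}{2} - 2 J\right) 1 = - \frac{3}{2} - 2 J$)
$P{\left(V \right)} = 0$
$\left(P{\left(G{\left(Y \right)} \right)} + 6 \left(-7\right) 0\right) \left(-140\right) = \left(0 + 6 \left(-7\right) 0\right) \left(-140\right) = \left(0 - 0\right) \left(-140\right) = \left(0 + 0\right) \left(-140\right) = 0 \left(-140\right) = 0$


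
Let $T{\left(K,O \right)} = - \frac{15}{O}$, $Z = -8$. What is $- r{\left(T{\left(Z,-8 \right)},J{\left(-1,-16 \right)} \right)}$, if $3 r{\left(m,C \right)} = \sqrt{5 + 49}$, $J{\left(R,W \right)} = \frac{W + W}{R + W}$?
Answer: $- \sqrt{6} \approx -2.4495$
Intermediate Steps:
$J{\left(R,W \right)} = \frac{2 W}{R + W}$
$r{\left(m,C \right)} = \sqrt{6}$ ($r{\left(m,C \right)} = \frac{\sqrt{5 + 49}}{3} = \frac{\sqrt{54}}{3} = \frac{3 \sqrt{6}}{3} = \sqrt{6}$)
$- r{\left(T{\left(Z,-8 \right)},J{\left(-1,-16 \right)} \right)} = - \sqrt{6}$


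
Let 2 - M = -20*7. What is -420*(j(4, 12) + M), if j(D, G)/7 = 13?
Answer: -97860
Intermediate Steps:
j(D, G) = 91 (j(D, G) = 7*13 = 91)
M = 142 (M = 2 - (-20)*7 = 2 - 1*(-140) = 2 + 140 = 142)
-420*(j(4, 12) + M) = -420*(91 + 142) = -420*233 = -97860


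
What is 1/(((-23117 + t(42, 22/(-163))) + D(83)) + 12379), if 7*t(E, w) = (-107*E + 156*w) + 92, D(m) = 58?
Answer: -163/1843834 ≈ -8.8403e-5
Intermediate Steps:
t(E, w) = 92/7 - 107*E/7 + 156*w/7 (t(E, w) = ((-107*E + 156*w) + 92)/7 = (92 - 107*E + 156*w)/7 = 92/7 - 107*E/7 + 156*w/7)
1/(((-23117 + t(42, 22/(-163))) + D(83)) + 12379) = 1/(((-23117 + (92/7 - 107/7*42 + 156*(22/(-163))/7)) + 58) + 12379) = 1/(((-23117 + (92/7 - 642 + 156*(22*(-1/163))/7)) + 58) + 12379) = 1/(((-23117 + (92/7 - 642 + (156/7)*(-22/163))) + 58) + 12379) = 1/(((-23117 + (92/7 - 642 - 3432/1141)) + 58) + 12379) = 1/(((-23117 - 102994/163) + 58) + 12379) = 1/((-3871065/163 + 58) + 12379) = 1/(-3861611/163 + 12379) = 1/(-1843834/163) = -163/1843834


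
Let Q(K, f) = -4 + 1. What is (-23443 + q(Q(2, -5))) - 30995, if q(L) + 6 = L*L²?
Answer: -54471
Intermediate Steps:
Q(K, f) = -3
q(L) = -6 + L³ (q(L) = -6 + L*L² = -6 + L³)
(-23443 + q(Q(2, -5))) - 30995 = (-23443 + (-6 + (-3)³)) - 30995 = (-23443 + (-6 - 27)) - 30995 = (-23443 - 33) - 30995 = -23476 - 30995 = -54471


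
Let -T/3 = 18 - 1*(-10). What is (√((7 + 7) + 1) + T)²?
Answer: (84 - √15)² ≈ 6420.3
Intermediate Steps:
T = -84 (T = -3*(18 - 1*(-10)) = -3*(18 + 10) = -3*28 = -84)
(√((7 + 7) + 1) + T)² = (√((7 + 7) + 1) - 84)² = (√(14 + 1) - 84)² = (√15 - 84)² = (-84 + √15)²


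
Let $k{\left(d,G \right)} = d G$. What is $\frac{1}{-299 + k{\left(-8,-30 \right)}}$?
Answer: $- \frac{1}{59} \approx -0.016949$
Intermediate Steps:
$k{\left(d,G \right)} = G d$
$\frac{1}{-299 + k{\left(-8,-30 \right)}} = \frac{1}{-299 - -240} = \frac{1}{-299 + 240} = \frac{1}{-59} = - \frac{1}{59}$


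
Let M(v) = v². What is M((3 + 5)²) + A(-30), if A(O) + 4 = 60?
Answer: 4152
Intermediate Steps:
A(O) = 56 (A(O) = -4 + 60 = 56)
M((3 + 5)²) + A(-30) = ((3 + 5)²)² + 56 = (8²)² + 56 = 64² + 56 = 4096 + 56 = 4152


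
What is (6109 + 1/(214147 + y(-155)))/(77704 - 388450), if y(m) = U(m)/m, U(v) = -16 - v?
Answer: -67591291523/3438160657972 ≈ -0.019659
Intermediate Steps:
y(m) = (-16 - m)/m
(6109 + 1/(214147 + y(-155)))/(77704 - 388450) = (6109 + 1/(214147 + (-16 - 1*(-155))/(-155)))/(77704 - 388450) = (6109 + 1/(214147 - (-16 + 155)/155))/(-310746) = (6109 + 1/(214147 - 1/155*139))*(-1/310746) = (6109 + 1/(214147 - 139/155))*(-1/310746) = (6109 + 1/(33192646/155))*(-1/310746) = (6109 + 155/33192646)*(-1/310746) = (202773874569/33192646)*(-1/310746) = -67591291523/3438160657972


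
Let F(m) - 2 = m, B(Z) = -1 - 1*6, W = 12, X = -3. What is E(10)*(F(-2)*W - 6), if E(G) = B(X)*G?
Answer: 420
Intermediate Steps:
B(Z) = -7 (B(Z) = -1 - 6 = -7)
F(m) = 2 + m
E(G) = -7*G
E(10)*(F(-2)*W - 6) = (-7*10)*((2 - 2)*12 - 6) = -70*(0*12 - 6) = -70*(0 - 6) = -70*(-6) = 420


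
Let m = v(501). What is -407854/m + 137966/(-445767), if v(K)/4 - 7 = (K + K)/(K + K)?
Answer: -90906134465/7132272 ≈ -12746.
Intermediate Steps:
v(K) = 32 (v(K) = 28 + 4*((K + K)/(K + K)) = 28 + 4*((2*K)/((2*K))) = 28 + 4*((2*K)*(1/(2*K))) = 28 + 4*1 = 28 + 4 = 32)
m = 32
-407854/m + 137966/(-445767) = -407854/32 + 137966/(-445767) = -407854*1/32 + 137966*(-1/445767) = -203927/16 - 137966/445767 = -90906134465/7132272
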